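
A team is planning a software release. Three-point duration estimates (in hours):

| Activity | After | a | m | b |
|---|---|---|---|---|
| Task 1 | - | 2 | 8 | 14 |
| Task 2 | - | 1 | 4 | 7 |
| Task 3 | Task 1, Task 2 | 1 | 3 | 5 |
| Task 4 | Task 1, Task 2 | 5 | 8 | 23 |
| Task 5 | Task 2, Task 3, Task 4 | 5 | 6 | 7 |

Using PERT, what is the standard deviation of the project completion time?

te_Task 1 = (2 + 4·8 + 14)/6 = 48/6 = 8; σ²_Task 1 = ((14−2)/6)² = 4.000
te_Task 2 = (1 + 4·4 + 7)/6 = 24/6 = 4; σ²_Task 2 = ((7−1)/6)² = 1.000
te_Task 3 = (1 + 4·3 + 5)/6 = 18/6 = 3; σ²_Task 3 = ((5−1)/6)² = 0.444
te_Task 4 = (5 + 4·8 + 23)/6 = 60/6 = 10; σ²_Task 4 = ((23−5)/6)² = 9.000
te_Task 5 = (5 + 4·6 + 7)/6 = 36/6 = 6; σ²_Task 5 = ((7−5)/6)² = 0.111

Forward pass:
ES_Task 1 = 0; EF_Task 1 = 8
ES_Task 2 = 0; EF_Task 2 = 4
ES_Task 3 = max(EF_Task 1=8, EF_Task 2=4) = 8; EF_Task 3 = 8+3 = 11
ES_Task 4 = max(EF_Task 1=8, EF_Task 2=4) = 8; EF_Task 4 = 8+10 = 18
ES_Task 5 = max(EF_Task 2=4, EF_Task 3=11, EF_Task 4=18) = 18; EF_Task 5 = 18+6 = 24
Expected project duration μ = 24 hours. Critical path: Task 1 → Task 4 → Task 5.

Variance along critical path = 4.000 + 9.000 + 0.111 = 13.111
σ = √13.111 = 3.621 hours

3.62 hours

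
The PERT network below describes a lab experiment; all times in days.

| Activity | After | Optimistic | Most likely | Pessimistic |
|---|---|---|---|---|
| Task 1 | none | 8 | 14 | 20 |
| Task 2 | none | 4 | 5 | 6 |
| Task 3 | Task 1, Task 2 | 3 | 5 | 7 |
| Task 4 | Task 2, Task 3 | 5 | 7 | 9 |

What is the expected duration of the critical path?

26 days

te_Task 1 = (8 + 4·14 + 20)/6 = 84/6 = 14
te_Task 2 = (4 + 4·5 + 6)/6 = 30/6 = 5
te_Task 3 = (3 + 4·5 + 7)/6 = 30/6 = 5
te_Task 4 = (5 + 4·7 + 9)/6 = 42/6 = 7

Forward pass:
ES_Task 1 = 0; EF_Task 1 = 14
ES_Task 2 = 0; EF_Task 2 = 5
ES_Task 3 = max(EF_Task 1=14, EF_Task 2=5) = 14; EF_Task 3 = 14+5 = 19
ES_Task 4 = max(EF_Task 2=5, EF_Task 3=19) = 19; EF_Task 4 = 19+7 = 26
Expected project duration μ = 26 days. Critical path: Task 1 → Task 3 → Task 4.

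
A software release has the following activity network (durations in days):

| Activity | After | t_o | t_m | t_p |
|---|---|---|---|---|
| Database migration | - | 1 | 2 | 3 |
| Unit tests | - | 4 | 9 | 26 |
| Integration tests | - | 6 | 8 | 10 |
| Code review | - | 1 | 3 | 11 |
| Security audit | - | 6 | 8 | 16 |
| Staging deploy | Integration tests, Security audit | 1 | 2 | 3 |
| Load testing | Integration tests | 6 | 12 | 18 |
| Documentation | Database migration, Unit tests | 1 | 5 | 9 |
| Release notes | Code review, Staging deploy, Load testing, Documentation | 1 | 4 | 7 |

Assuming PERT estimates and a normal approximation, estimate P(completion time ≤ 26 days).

0.804

te_Database migration = (1 + 4·2 + 3)/6 = 12/6 = 2; σ²_Database migration = ((3−1)/6)² = 0.111
te_Unit tests = (4 + 4·9 + 26)/6 = 66/6 = 11; σ²_Unit tests = ((26−4)/6)² = 13.444
te_Integration tests = (6 + 4·8 + 10)/6 = 48/6 = 8; σ²_Integration tests = ((10−6)/6)² = 0.444
te_Code review = (1 + 4·3 + 11)/6 = 24/6 = 4; σ²_Code review = ((11−1)/6)² = 2.778
te_Security audit = (6 + 4·8 + 16)/6 = 54/6 = 9; σ²_Security audit = ((16−6)/6)² = 2.778
te_Staging deploy = (1 + 4·2 + 3)/6 = 12/6 = 2; σ²_Staging deploy = ((3−1)/6)² = 0.111
te_Load testing = (6 + 4·12 + 18)/6 = 72/6 = 12; σ²_Load testing = ((18−6)/6)² = 4.000
te_Documentation = (1 + 4·5 + 9)/6 = 30/6 = 5; σ²_Documentation = ((9−1)/6)² = 1.778
te_Release notes = (1 + 4·4 + 7)/6 = 24/6 = 4; σ²_Release notes = ((7−1)/6)² = 1.000

Forward pass:
ES_Database migration = 0; EF_Database migration = 2
ES_Unit tests = 0; EF_Unit tests = 11
ES_Integration tests = 0; EF_Integration tests = 8
ES_Code review = 0; EF_Code review = 4
ES_Security audit = 0; EF_Security audit = 9
ES_Staging deploy = max(EF_Integration tests=8, EF_Security audit=9) = 9; EF_Staging deploy = 9+2 = 11
ES_Load testing = 8; EF_Load testing = 8+12 = 20
ES_Documentation = max(EF_Database migration=2, EF_Unit tests=11) = 11; EF_Documentation = 11+5 = 16
ES_Release notes = max(EF_Code review=4, EF_Staging deploy=11, EF_Load testing=20, EF_Documentation=16) = 20; EF_Release notes = 20+4 = 24
Expected project duration μ = 24 days. Critical path: Integration tests → Load testing → Release notes.

Variance along critical path = 0.444 + 4.000 + 1.000 = 5.444; σ = √5.444 = 2.333 days.
Z = (26 − 24) / 2.333 = 0.857
P(T ≤ 26) = Φ(0.857) ≈ 0.804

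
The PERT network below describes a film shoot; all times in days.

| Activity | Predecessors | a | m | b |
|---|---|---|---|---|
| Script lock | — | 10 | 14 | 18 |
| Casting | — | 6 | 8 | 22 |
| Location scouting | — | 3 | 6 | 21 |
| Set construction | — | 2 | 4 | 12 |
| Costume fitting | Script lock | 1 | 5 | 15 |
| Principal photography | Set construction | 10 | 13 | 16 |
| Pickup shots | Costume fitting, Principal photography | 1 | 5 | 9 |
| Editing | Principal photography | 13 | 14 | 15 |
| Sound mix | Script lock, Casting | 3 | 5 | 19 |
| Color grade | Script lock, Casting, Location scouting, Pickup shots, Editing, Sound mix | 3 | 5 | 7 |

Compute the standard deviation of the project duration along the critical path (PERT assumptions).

2.08 days

te_Script lock = (10 + 4·14 + 18)/6 = 84/6 = 14; σ²_Script lock = ((18−10)/6)² = 1.778
te_Casting = (6 + 4·8 + 22)/6 = 60/6 = 10; σ²_Casting = ((22−6)/6)² = 7.111
te_Location scouting = (3 + 4·6 + 21)/6 = 48/6 = 8; σ²_Location scouting = ((21−3)/6)² = 9.000
te_Set construction = (2 + 4·4 + 12)/6 = 30/6 = 5; σ²_Set construction = ((12−2)/6)² = 2.778
te_Costume fitting = (1 + 4·5 + 15)/6 = 36/6 = 6; σ²_Costume fitting = ((15−1)/6)² = 5.444
te_Principal photography = (10 + 4·13 + 16)/6 = 78/6 = 13; σ²_Principal photography = ((16−10)/6)² = 1.000
te_Pickup shots = (1 + 4·5 + 9)/6 = 30/6 = 5; σ²_Pickup shots = ((9−1)/6)² = 1.778
te_Editing = (13 + 4·14 + 15)/6 = 84/6 = 14; σ²_Editing = ((15−13)/6)² = 0.111
te_Sound mix = (3 + 4·5 + 19)/6 = 42/6 = 7; σ²_Sound mix = ((19−3)/6)² = 7.111
te_Color grade = (3 + 4·5 + 7)/6 = 30/6 = 5; σ²_Color grade = ((7−3)/6)² = 0.444

Forward pass:
ES_Script lock = 0; EF_Script lock = 14
ES_Casting = 0; EF_Casting = 10
ES_Location scouting = 0; EF_Location scouting = 8
ES_Set construction = 0; EF_Set construction = 5
ES_Costume fitting = 14; EF_Costume fitting = 14+6 = 20
ES_Principal photography = 5; EF_Principal photography = 5+13 = 18
ES_Pickup shots = max(EF_Costume fitting=20, EF_Principal photography=18) = 20; EF_Pickup shots = 20+5 = 25
ES_Editing = 18; EF_Editing = 18+14 = 32
ES_Sound mix = max(EF_Script lock=14, EF_Casting=10) = 14; EF_Sound mix = 14+7 = 21
ES_Color grade = max(EF_Script lock=14, EF_Casting=10, EF_Location scouting=8, EF_Pickup shots=25, EF_Editing=32, EF_Sound mix=21) = 32; EF_Color grade = 32+5 = 37
Expected project duration μ = 37 days. Critical path: Set construction → Principal photography → Editing → Color grade.

Variance along critical path = 2.778 + 1.000 + 0.111 + 0.444 = 4.333
σ = √4.333 = 2.082 days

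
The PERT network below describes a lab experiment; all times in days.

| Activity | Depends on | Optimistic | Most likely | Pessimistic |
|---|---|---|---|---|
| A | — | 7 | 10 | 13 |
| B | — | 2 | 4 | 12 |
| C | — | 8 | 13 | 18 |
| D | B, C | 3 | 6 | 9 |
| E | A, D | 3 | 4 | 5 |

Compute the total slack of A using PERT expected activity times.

9 days

te_A = (7 + 4·10 + 13)/6 = 60/6 = 10
te_B = (2 + 4·4 + 12)/6 = 30/6 = 5
te_C = (8 + 4·13 + 18)/6 = 78/6 = 13
te_D = (3 + 4·6 + 9)/6 = 36/6 = 6
te_E = (3 + 4·4 + 5)/6 = 24/6 = 4

Forward pass:
ES_A = 0; EF_A = 10
ES_B = 0; EF_B = 5
ES_C = 0; EF_C = 13
ES_D = max(EF_B=5, EF_C=13) = 13; EF_D = 13+6 = 19
ES_E = max(EF_A=10, EF_D=19) = 19; EF_E = 19+4 = 23
Expected project duration μ = 23 days. Critical path: C → D → E.

Backward pass:
LF_E = 23; LS_E = 23−4 = 19
LF_D = LS_E = 19; LS_D = 19−6 = 13
LF_C = LS_D = 13; LS_C = 13−13 = 0
LF_B = LS_D = 13; LS_B = 13−5 = 8
LF_A = LS_E = 19; LS_A = 19−10 = 9
Slack_A = LS_A − ES_A = 9 − 0 = 9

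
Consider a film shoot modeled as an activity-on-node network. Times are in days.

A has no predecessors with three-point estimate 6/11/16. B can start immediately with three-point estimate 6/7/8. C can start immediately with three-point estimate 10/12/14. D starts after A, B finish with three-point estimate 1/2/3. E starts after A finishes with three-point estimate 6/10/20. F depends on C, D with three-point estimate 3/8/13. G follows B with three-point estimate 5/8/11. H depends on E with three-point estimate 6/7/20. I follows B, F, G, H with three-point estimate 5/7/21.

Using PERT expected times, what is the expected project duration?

te_A = (6 + 4·11 + 16)/6 = 66/6 = 11
te_B = (6 + 4·7 + 8)/6 = 42/6 = 7
te_C = (10 + 4·12 + 14)/6 = 72/6 = 12
te_D = (1 + 4·2 + 3)/6 = 12/6 = 2
te_E = (6 + 4·10 + 20)/6 = 66/6 = 11
te_F = (3 + 4·8 + 13)/6 = 48/6 = 8
te_G = (5 + 4·8 + 11)/6 = 48/6 = 8
te_H = (6 + 4·7 + 20)/6 = 54/6 = 9
te_I = (5 + 4·7 + 21)/6 = 54/6 = 9

Forward pass:
ES_A = 0; EF_A = 11
ES_B = 0; EF_B = 7
ES_C = 0; EF_C = 12
ES_D = max(EF_A=11, EF_B=7) = 11; EF_D = 11+2 = 13
ES_E = 11; EF_E = 11+11 = 22
ES_F = max(EF_C=12, EF_D=13) = 13; EF_F = 13+8 = 21
ES_G = 7; EF_G = 7+8 = 15
ES_H = 22; EF_H = 22+9 = 31
ES_I = max(EF_B=7, EF_F=21, EF_G=15, EF_H=31) = 31; EF_I = 31+9 = 40
Expected project duration μ = 40 days. Critical path: A → E → H → I.

40 days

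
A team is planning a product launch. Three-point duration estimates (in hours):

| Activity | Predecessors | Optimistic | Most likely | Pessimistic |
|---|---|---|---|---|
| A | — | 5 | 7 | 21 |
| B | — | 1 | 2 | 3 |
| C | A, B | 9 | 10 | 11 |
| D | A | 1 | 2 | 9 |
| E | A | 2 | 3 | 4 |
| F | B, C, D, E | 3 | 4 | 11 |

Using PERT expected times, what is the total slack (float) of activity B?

te_A = (5 + 4·7 + 21)/6 = 54/6 = 9
te_B = (1 + 4·2 + 3)/6 = 12/6 = 2
te_C = (9 + 4·10 + 11)/6 = 60/6 = 10
te_D = (1 + 4·2 + 9)/6 = 18/6 = 3
te_E = (2 + 4·3 + 4)/6 = 18/6 = 3
te_F = (3 + 4·4 + 11)/6 = 30/6 = 5

Forward pass:
ES_A = 0; EF_A = 9
ES_B = 0; EF_B = 2
ES_C = max(EF_A=9, EF_B=2) = 9; EF_C = 9+10 = 19
ES_D = 9; EF_D = 9+3 = 12
ES_E = 9; EF_E = 9+3 = 12
ES_F = max(EF_B=2, EF_C=19, EF_D=12, EF_E=12) = 19; EF_F = 19+5 = 24
Expected project duration μ = 24 hours. Critical path: A → C → F.

Backward pass:
LF_F = 24; LS_F = 24−5 = 19
LF_E = LS_F = 19; LS_E = 19−3 = 16
LF_D = LS_F = 19; LS_D = 19−3 = 16
LF_C = LS_F = 19; LS_C = 19−10 = 9
LF_B = min(LS_C=9, LS_F=19) = 9; LS_B = 9−2 = 7
LF_A = min(LS_C=9, LS_D=16, LS_E=16) = 9; LS_A = 9−9 = 0
Slack_B = LS_B − ES_B = 7 − 0 = 7

7 hours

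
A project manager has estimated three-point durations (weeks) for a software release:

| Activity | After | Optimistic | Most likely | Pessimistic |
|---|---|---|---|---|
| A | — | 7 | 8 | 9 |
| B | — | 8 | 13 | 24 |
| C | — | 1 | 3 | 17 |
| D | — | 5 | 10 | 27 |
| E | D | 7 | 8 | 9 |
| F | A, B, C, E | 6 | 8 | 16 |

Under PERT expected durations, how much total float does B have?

te_A = (7 + 4·8 + 9)/6 = 48/6 = 8
te_B = (8 + 4·13 + 24)/6 = 84/6 = 14
te_C = (1 + 4·3 + 17)/6 = 30/6 = 5
te_D = (5 + 4·10 + 27)/6 = 72/6 = 12
te_E = (7 + 4·8 + 9)/6 = 48/6 = 8
te_F = (6 + 4·8 + 16)/6 = 54/6 = 9

Forward pass:
ES_A = 0; EF_A = 8
ES_B = 0; EF_B = 14
ES_C = 0; EF_C = 5
ES_D = 0; EF_D = 12
ES_E = 12; EF_E = 12+8 = 20
ES_F = max(EF_A=8, EF_B=14, EF_C=5, EF_E=20) = 20; EF_F = 20+9 = 29
Expected project duration μ = 29 weeks. Critical path: D → E → F.

Backward pass:
LF_F = 29; LS_F = 29−9 = 20
LF_E = LS_F = 20; LS_E = 20−8 = 12
LF_D = LS_E = 12; LS_D = 12−12 = 0
LF_C = LS_F = 20; LS_C = 20−5 = 15
LF_B = LS_F = 20; LS_B = 20−14 = 6
LF_A = LS_F = 20; LS_A = 20−8 = 12
Slack_B = LS_B − ES_B = 6 − 0 = 6

6 weeks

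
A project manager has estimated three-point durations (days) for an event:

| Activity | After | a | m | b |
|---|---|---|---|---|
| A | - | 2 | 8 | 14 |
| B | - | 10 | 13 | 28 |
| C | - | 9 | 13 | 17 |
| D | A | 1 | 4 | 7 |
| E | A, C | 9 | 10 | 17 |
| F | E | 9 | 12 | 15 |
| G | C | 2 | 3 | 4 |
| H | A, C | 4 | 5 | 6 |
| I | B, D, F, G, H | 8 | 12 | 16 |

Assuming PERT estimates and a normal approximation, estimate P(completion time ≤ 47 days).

te_A = (2 + 4·8 + 14)/6 = 48/6 = 8; σ²_A = ((14−2)/6)² = 4.000
te_B = (10 + 4·13 + 28)/6 = 90/6 = 15; σ²_B = ((28−10)/6)² = 9.000
te_C = (9 + 4·13 + 17)/6 = 78/6 = 13; σ²_C = ((17−9)/6)² = 1.778
te_D = (1 + 4·4 + 7)/6 = 24/6 = 4; σ²_D = ((7−1)/6)² = 1.000
te_E = (9 + 4·10 + 17)/6 = 66/6 = 11; σ²_E = ((17−9)/6)² = 1.778
te_F = (9 + 4·12 + 15)/6 = 72/6 = 12; σ²_F = ((15−9)/6)² = 1.000
te_G = (2 + 4·3 + 4)/6 = 18/6 = 3; σ²_G = ((4−2)/6)² = 0.111
te_H = (4 + 4·5 + 6)/6 = 30/6 = 5; σ²_H = ((6−4)/6)² = 0.111
te_I = (8 + 4·12 + 16)/6 = 72/6 = 12; σ²_I = ((16−8)/6)² = 1.778

Forward pass:
ES_A = 0; EF_A = 8
ES_B = 0; EF_B = 15
ES_C = 0; EF_C = 13
ES_D = 8; EF_D = 8+4 = 12
ES_E = max(EF_A=8, EF_C=13) = 13; EF_E = 13+11 = 24
ES_F = 24; EF_F = 24+12 = 36
ES_G = 13; EF_G = 13+3 = 16
ES_H = max(EF_A=8, EF_C=13) = 13; EF_H = 13+5 = 18
ES_I = max(EF_B=15, EF_D=12, EF_F=36, EF_G=16, EF_H=18) = 36; EF_I = 36+12 = 48
Expected project duration μ = 48 days. Critical path: C → E → F → I.

Variance along critical path = 1.778 + 1.778 + 1.000 + 1.778 = 6.333; σ = √6.333 = 2.517 days.
Z = (47 − 48) / 2.517 = -0.397
P(T ≤ 47) = Φ(-0.397) ≈ 0.346

0.346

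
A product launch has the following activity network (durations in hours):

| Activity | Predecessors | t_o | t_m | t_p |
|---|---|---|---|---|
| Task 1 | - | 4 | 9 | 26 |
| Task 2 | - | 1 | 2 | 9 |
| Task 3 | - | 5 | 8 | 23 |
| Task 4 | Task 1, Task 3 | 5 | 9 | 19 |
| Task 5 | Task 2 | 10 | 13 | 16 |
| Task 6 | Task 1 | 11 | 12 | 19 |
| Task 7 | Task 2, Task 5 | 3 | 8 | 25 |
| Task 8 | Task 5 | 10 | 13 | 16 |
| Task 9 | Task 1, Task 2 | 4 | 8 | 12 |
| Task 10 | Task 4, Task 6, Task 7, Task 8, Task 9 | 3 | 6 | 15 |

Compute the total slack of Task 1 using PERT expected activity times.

te_Task 1 = (4 + 4·9 + 26)/6 = 66/6 = 11
te_Task 2 = (1 + 4·2 + 9)/6 = 18/6 = 3
te_Task 3 = (5 + 4·8 + 23)/6 = 60/6 = 10
te_Task 4 = (5 + 4·9 + 19)/6 = 60/6 = 10
te_Task 5 = (10 + 4·13 + 16)/6 = 78/6 = 13
te_Task 6 = (11 + 4·12 + 19)/6 = 78/6 = 13
te_Task 7 = (3 + 4·8 + 25)/6 = 60/6 = 10
te_Task 8 = (10 + 4·13 + 16)/6 = 78/6 = 13
te_Task 9 = (4 + 4·8 + 12)/6 = 48/6 = 8
te_Task 10 = (3 + 4·6 + 15)/6 = 42/6 = 7

Forward pass:
ES_Task 1 = 0; EF_Task 1 = 11
ES_Task 2 = 0; EF_Task 2 = 3
ES_Task 3 = 0; EF_Task 3 = 10
ES_Task 4 = max(EF_Task 1=11, EF_Task 3=10) = 11; EF_Task 4 = 11+10 = 21
ES_Task 5 = 3; EF_Task 5 = 3+13 = 16
ES_Task 6 = 11; EF_Task 6 = 11+13 = 24
ES_Task 7 = max(EF_Task 2=3, EF_Task 5=16) = 16; EF_Task 7 = 16+10 = 26
ES_Task 8 = 16; EF_Task 8 = 16+13 = 29
ES_Task 9 = max(EF_Task 1=11, EF_Task 2=3) = 11; EF_Task 9 = 11+8 = 19
ES_Task 10 = max(EF_Task 4=21, EF_Task 6=24, EF_Task 7=26, EF_Task 8=29, EF_Task 9=19) = 29; EF_Task 10 = 29+7 = 36
Expected project duration μ = 36 hours. Critical path: Task 2 → Task 5 → Task 8 → Task 10.

Backward pass:
LF_Task 10 = 36; LS_Task 10 = 36−7 = 29
LF_Task 9 = LS_Task 10 = 29; LS_Task 9 = 29−8 = 21
LF_Task 8 = LS_Task 10 = 29; LS_Task 8 = 29−13 = 16
LF_Task 7 = LS_Task 10 = 29; LS_Task 7 = 29−10 = 19
LF_Task 6 = LS_Task 10 = 29; LS_Task 6 = 29−13 = 16
LF_Task 5 = min(LS_Task 7=19, LS_Task 8=16) = 16; LS_Task 5 = 16−13 = 3
LF_Task 4 = LS_Task 10 = 29; LS_Task 4 = 29−10 = 19
LF_Task 3 = LS_Task 4 = 19; LS_Task 3 = 19−10 = 9
LF_Task 2 = min(LS_Task 5=3, LS_Task 7=19, LS_Task 9=21) = 3; LS_Task 2 = 3−3 = 0
LF_Task 1 = min(LS_Task 4=19, LS_Task 6=16, LS_Task 9=21) = 16; LS_Task 1 = 16−11 = 5
Slack_Task 1 = LS_Task 1 − ES_Task 1 = 5 − 0 = 5

5 hours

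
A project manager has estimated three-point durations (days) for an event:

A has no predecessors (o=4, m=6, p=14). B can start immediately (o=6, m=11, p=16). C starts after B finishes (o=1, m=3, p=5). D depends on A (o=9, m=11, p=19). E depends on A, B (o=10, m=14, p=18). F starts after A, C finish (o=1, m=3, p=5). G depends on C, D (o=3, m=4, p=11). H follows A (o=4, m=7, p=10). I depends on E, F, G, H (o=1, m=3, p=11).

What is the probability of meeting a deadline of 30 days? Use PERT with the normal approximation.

te_A = (4 + 4·6 + 14)/6 = 42/6 = 7; σ²_A = ((14−4)/6)² = 2.778
te_B = (6 + 4·11 + 16)/6 = 66/6 = 11; σ²_B = ((16−6)/6)² = 2.778
te_C = (1 + 4·3 + 5)/6 = 18/6 = 3; σ²_C = ((5−1)/6)² = 0.444
te_D = (9 + 4·11 + 19)/6 = 72/6 = 12; σ²_D = ((19−9)/6)² = 2.778
te_E = (10 + 4·14 + 18)/6 = 84/6 = 14; σ²_E = ((18−10)/6)² = 1.778
te_F = (1 + 4·3 + 5)/6 = 18/6 = 3; σ²_F = ((5−1)/6)² = 0.444
te_G = (3 + 4·4 + 11)/6 = 30/6 = 5; σ²_G = ((11−3)/6)² = 1.778
te_H = (4 + 4·7 + 10)/6 = 42/6 = 7; σ²_H = ((10−4)/6)² = 1.000
te_I = (1 + 4·3 + 11)/6 = 24/6 = 4; σ²_I = ((11−1)/6)² = 2.778

Forward pass:
ES_A = 0; EF_A = 7
ES_B = 0; EF_B = 11
ES_C = 11; EF_C = 11+3 = 14
ES_D = 7; EF_D = 7+12 = 19
ES_E = max(EF_A=7, EF_B=11) = 11; EF_E = 11+14 = 25
ES_F = max(EF_A=7, EF_C=14) = 14; EF_F = 14+3 = 17
ES_G = max(EF_C=14, EF_D=19) = 19; EF_G = 19+5 = 24
ES_H = 7; EF_H = 7+7 = 14
ES_I = max(EF_E=25, EF_F=17, EF_G=24, EF_H=14) = 25; EF_I = 25+4 = 29
Expected project duration μ = 29 days. Critical path: B → E → I.

Variance along critical path = 2.778 + 1.778 + 2.778 = 7.333; σ = √7.333 = 2.708 days.
Z = (30 − 29) / 2.708 = 0.369
P(T ≤ 30) = Φ(0.369) ≈ 0.644

0.644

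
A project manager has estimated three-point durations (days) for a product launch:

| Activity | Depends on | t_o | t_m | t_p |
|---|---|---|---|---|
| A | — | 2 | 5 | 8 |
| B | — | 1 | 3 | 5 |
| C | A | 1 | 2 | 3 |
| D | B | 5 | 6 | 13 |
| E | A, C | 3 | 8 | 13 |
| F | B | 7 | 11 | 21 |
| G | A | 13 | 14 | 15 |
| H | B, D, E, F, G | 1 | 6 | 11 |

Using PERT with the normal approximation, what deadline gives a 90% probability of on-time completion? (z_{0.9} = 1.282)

te_A = (2 + 4·5 + 8)/6 = 30/6 = 5; σ²_A = ((8−2)/6)² = 1.000
te_B = (1 + 4·3 + 5)/6 = 18/6 = 3; σ²_B = ((5−1)/6)² = 0.444
te_C = (1 + 4·2 + 3)/6 = 12/6 = 2; σ²_C = ((3−1)/6)² = 0.111
te_D = (5 + 4·6 + 13)/6 = 42/6 = 7; σ²_D = ((13−5)/6)² = 1.778
te_E = (3 + 4·8 + 13)/6 = 48/6 = 8; σ²_E = ((13−3)/6)² = 2.778
te_F = (7 + 4·11 + 21)/6 = 72/6 = 12; σ²_F = ((21−7)/6)² = 5.444
te_G = (13 + 4·14 + 15)/6 = 84/6 = 14; σ²_G = ((15−13)/6)² = 0.111
te_H = (1 + 4·6 + 11)/6 = 36/6 = 6; σ²_H = ((11−1)/6)² = 2.778

Forward pass:
ES_A = 0; EF_A = 5
ES_B = 0; EF_B = 3
ES_C = 5; EF_C = 5+2 = 7
ES_D = 3; EF_D = 3+7 = 10
ES_E = max(EF_A=5, EF_C=7) = 7; EF_E = 7+8 = 15
ES_F = 3; EF_F = 3+12 = 15
ES_G = 5; EF_G = 5+14 = 19
ES_H = max(EF_B=3, EF_D=10, EF_E=15, EF_F=15, EF_G=19) = 19; EF_H = 19+6 = 25
Expected project duration μ = 25 days. Critical path: A → G → H.

Variance along critical path = 1.000 + 0.111 + 2.778 = 3.889; σ = 1.972 days.
D = μ + z·σ = 25 + 1.282·1.972 = 27.5 days

27.5 days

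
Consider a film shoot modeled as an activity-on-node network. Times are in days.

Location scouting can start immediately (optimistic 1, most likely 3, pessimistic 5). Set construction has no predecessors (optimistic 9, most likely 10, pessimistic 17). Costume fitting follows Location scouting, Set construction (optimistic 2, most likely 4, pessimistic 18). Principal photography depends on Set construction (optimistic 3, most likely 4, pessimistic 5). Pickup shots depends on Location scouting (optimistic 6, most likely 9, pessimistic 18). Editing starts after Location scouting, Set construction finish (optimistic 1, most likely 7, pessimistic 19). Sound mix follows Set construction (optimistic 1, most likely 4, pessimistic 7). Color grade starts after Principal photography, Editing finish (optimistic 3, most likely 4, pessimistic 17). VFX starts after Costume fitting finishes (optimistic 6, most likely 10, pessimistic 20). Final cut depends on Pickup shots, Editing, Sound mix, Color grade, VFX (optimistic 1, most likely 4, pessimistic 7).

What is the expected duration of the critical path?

te_Location scouting = (1 + 4·3 + 5)/6 = 18/6 = 3
te_Set construction = (9 + 4·10 + 17)/6 = 66/6 = 11
te_Costume fitting = (2 + 4·4 + 18)/6 = 36/6 = 6
te_Principal photography = (3 + 4·4 + 5)/6 = 24/6 = 4
te_Pickup shots = (6 + 4·9 + 18)/6 = 60/6 = 10
te_Editing = (1 + 4·7 + 19)/6 = 48/6 = 8
te_Sound mix = (1 + 4·4 + 7)/6 = 24/6 = 4
te_Color grade = (3 + 4·4 + 17)/6 = 36/6 = 6
te_VFX = (6 + 4·10 + 20)/6 = 66/6 = 11
te_Final cut = (1 + 4·4 + 7)/6 = 24/6 = 4

Forward pass:
ES_Location scouting = 0; EF_Location scouting = 3
ES_Set construction = 0; EF_Set construction = 11
ES_Costume fitting = max(EF_Location scouting=3, EF_Set construction=11) = 11; EF_Costume fitting = 11+6 = 17
ES_Principal photography = 11; EF_Principal photography = 11+4 = 15
ES_Pickup shots = 3; EF_Pickup shots = 3+10 = 13
ES_Editing = max(EF_Location scouting=3, EF_Set construction=11) = 11; EF_Editing = 11+8 = 19
ES_Sound mix = 11; EF_Sound mix = 11+4 = 15
ES_Color grade = max(EF_Principal photography=15, EF_Editing=19) = 19; EF_Color grade = 19+6 = 25
ES_VFX = 17; EF_VFX = 17+11 = 28
ES_Final cut = max(EF_Pickup shots=13, EF_Editing=19, EF_Sound mix=15, EF_Color grade=25, EF_VFX=28) = 28; EF_Final cut = 28+4 = 32
Expected project duration μ = 32 days. Critical path: Set construction → Costume fitting → VFX → Final cut.

32 days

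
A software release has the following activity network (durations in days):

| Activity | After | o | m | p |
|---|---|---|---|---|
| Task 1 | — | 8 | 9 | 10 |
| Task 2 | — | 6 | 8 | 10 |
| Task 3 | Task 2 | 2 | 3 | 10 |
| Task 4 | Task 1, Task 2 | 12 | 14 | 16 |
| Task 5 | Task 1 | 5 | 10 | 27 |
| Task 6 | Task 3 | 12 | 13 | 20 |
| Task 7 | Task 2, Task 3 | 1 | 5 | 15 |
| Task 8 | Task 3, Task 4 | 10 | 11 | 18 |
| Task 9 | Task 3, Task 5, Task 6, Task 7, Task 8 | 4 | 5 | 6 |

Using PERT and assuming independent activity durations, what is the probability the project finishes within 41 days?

0.739

te_Task 1 = (8 + 4·9 + 10)/6 = 54/6 = 9; σ²_Task 1 = ((10−8)/6)² = 0.111
te_Task 2 = (6 + 4·8 + 10)/6 = 48/6 = 8; σ²_Task 2 = ((10−6)/6)² = 0.444
te_Task 3 = (2 + 4·3 + 10)/6 = 24/6 = 4; σ²_Task 3 = ((10−2)/6)² = 1.778
te_Task 4 = (12 + 4·14 + 16)/6 = 84/6 = 14; σ²_Task 4 = ((16−12)/6)² = 0.444
te_Task 5 = (5 + 4·10 + 27)/6 = 72/6 = 12; σ²_Task 5 = ((27−5)/6)² = 13.444
te_Task 6 = (12 + 4·13 + 20)/6 = 84/6 = 14; σ²_Task 6 = ((20−12)/6)² = 1.778
te_Task 7 = (1 + 4·5 + 15)/6 = 36/6 = 6; σ²_Task 7 = ((15−1)/6)² = 5.444
te_Task 8 = (10 + 4·11 + 18)/6 = 72/6 = 12; σ²_Task 8 = ((18−10)/6)² = 1.778
te_Task 9 = (4 + 4·5 + 6)/6 = 30/6 = 5; σ²_Task 9 = ((6−4)/6)² = 0.111

Forward pass:
ES_Task 1 = 0; EF_Task 1 = 9
ES_Task 2 = 0; EF_Task 2 = 8
ES_Task 3 = 8; EF_Task 3 = 8+4 = 12
ES_Task 4 = max(EF_Task 1=9, EF_Task 2=8) = 9; EF_Task 4 = 9+14 = 23
ES_Task 5 = 9; EF_Task 5 = 9+12 = 21
ES_Task 6 = 12; EF_Task 6 = 12+14 = 26
ES_Task 7 = max(EF_Task 2=8, EF_Task 3=12) = 12; EF_Task 7 = 12+6 = 18
ES_Task 8 = max(EF_Task 3=12, EF_Task 4=23) = 23; EF_Task 8 = 23+12 = 35
ES_Task 9 = max(EF_Task 3=12, EF_Task 5=21, EF_Task 6=26, EF_Task 7=18, EF_Task 8=35) = 35; EF_Task 9 = 35+5 = 40
Expected project duration μ = 40 days. Critical path: Task 1 → Task 4 → Task 8 → Task 9.

Variance along critical path = 0.111 + 0.444 + 1.778 + 0.111 = 2.444; σ = √2.444 = 1.563 days.
Z = (41 − 40) / 1.563 = 0.640
P(T ≤ 41) = Φ(0.640) ≈ 0.739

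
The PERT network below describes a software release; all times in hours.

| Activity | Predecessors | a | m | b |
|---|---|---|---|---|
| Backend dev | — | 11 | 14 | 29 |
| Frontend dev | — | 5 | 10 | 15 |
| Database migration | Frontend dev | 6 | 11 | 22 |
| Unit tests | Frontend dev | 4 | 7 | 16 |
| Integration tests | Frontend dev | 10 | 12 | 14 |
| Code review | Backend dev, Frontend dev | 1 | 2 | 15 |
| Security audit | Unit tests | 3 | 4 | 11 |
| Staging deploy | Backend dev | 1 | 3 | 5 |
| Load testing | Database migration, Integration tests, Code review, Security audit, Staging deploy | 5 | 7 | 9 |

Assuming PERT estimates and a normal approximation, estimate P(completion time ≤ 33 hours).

0.841

te_Backend dev = (11 + 4·14 + 29)/6 = 96/6 = 16; σ²_Backend dev = ((29−11)/6)² = 9.000
te_Frontend dev = (5 + 4·10 + 15)/6 = 60/6 = 10; σ²_Frontend dev = ((15−5)/6)² = 2.778
te_Database migration = (6 + 4·11 + 22)/6 = 72/6 = 12; σ²_Database migration = ((22−6)/6)² = 7.111
te_Unit tests = (4 + 4·7 + 16)/6 = 48/6 = 8; σ²_Unit tests = ((16−4)/6)² = 4.000
te_Integration tests = (10 + 4·12 + 14)/6 = 72/6 = 12; σ²_Integration tests = ((14−10)/6)² = 0.444
te_Code review = (1 + 4·2 + 15)/6 = 24/6 = 4; σ²_Code review = ((15−1)/6)² = 5.444
te_Security audit = (3 + 4·4 + 11)/6 = 30/6 = 5; σ²_Security audit = ((11−3)/6)² = 1.778
te_Staging deploy = (1 + 4·3 + 5)/6 = 18/6 = 3; σ²_Staging deploy = ((5−1)/6)² = 0.444
te_Load testing = (5 + 4·7 + 9)/6 = 42/6 = 7; σ²_Load testing = ((9−5)/6)² = 0.444

Forward pass:
ES_Backend dev = 0; EF_Backend dev = 16
ES_Frontend dev = 0; EF_Frontend dev = 10
ES_Database migration = 10; EF_Database migration = 10+12 = 22
ES_Unit tests = 10; EF_Unit tests = 10+8 = 18
ES_Integration tests = 10; EF_Integration tests = 10+12 = 22
ES_Code review = max(EF_Backend dev=16, EF_Frontend dev=10) = 16; EF_Code review = 16+4 = 20
ES_Security audit = 18; EF_Security audit = 18+5 = 23
ES_Staging deploy = 16; EF_Staging deploy = 16+3 = 19
ES_Load testing = max(EF_Database migration=22, EF_Integration tests=22, EF_Code review=20, EF_Security audit=23, EF_Staging deploy=19) = 23; EF_Load testing = 23+7 = 30
Expected project duration μ = 30 hours. Critical path: Frontend dev → Unit tests → Security audit → Load testing.

Variance along critical path = 2.778 + 4.000 + 1.778 + 0.444 = 9.000; σ = √9.000 = 3.000 hours.
Z = (33 − 30) / 3.000 = 1.000
P(T ≤ 33) = Φ(1.000) ≈ 0.841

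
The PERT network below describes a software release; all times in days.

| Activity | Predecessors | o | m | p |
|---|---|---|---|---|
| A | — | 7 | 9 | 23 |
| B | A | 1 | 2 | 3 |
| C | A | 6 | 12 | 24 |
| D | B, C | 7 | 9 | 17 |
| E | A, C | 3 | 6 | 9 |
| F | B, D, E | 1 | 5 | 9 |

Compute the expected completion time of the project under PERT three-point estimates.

39 days

te_A = (7 + 4·9 + 23)/6 = 66/6 = 11
te_B = (1 + 4·2 + 3)/6 = 12/6 = 2
te_C = (6 + 4·12 + 24)/6 = 78/6 = 13
te_D = (7 + 4·9 + 17)/6 = 60/6 = 10
te_E = (3 + 4·6 + 9)/6 = 36/6 = 6
te_F = (1 + 4·5 + 9)/6 = 30/6 = 5

Forward pass:
ES_A = 0; EF_A = 11
ES_B = 11; EF_B = 11+2 = 13
ES_C = 11; EF_C = 11+13 = 24
ES_D = max(EF_B=13, EF_C=24) = 24; EF_D = 24+10 = 34
ES_E = max(EF_A=11, EF_C=24) = 24; EF_E = 24+6 = 30
ES_F = max(EF_B=13, EF_D=34, EF_E=30) = 34; EF_F = 34+5 = 39
Expected project duration μ = 39 days. Critical path: A → C → D → F.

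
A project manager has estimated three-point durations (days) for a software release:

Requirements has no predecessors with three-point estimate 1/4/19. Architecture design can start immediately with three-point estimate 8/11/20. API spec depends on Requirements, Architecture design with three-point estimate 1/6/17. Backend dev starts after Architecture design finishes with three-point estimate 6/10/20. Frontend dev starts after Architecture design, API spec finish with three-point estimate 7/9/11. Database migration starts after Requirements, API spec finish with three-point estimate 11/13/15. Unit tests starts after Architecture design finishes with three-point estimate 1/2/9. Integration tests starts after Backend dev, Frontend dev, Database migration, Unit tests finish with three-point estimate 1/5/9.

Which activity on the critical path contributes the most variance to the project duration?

te_Requirements = (1 + 4·4 + 19)/6 = 36/6 = 6; σ²_Requirements = ((19−1)/6)² = 9.000
te_Architecture design = (8 + 4·11 + 20)/6 = 72/6 = 12; σ²_Architecture design = ((20−8)/6)² = 4.000
te_API spec = (1 + 4·6 + 17)/6 = 42/6 = 7; σ²_API spec = ((17−1)/6)² = 7.111
te_Backend dev = (6 + 4·10 + 20)/6 = 66/6 = 11; σ²_Backend dev = ((20−6)/6)² = 5.444
te_Frontend dev = (7 + 4·9 + 11)/6 = 54/6 = 9; σ²_Frontend dev = ((11−7)/6)² = 0.444
te_Database migration = (11 + 4·13 + 15)/6 = 78/6 = 13; σ²_Database migration = ((15−11)/6)² = 0.444
te_Unit tests = (1 + 4·2 + 9)/6 = 18/6 = 3; σ²_Unit tests = ((9−1)/6)² = 1.778
te_Integration tests = (1 + 4·5 + 9)/6 = 30/6 = 5; σ²_Integration tests = ((9−1)/6)² = 1.778

Forward pass:
ES_Requirements = 0; EF_Requirements = 6
ES_Architecture design = 0; EF_Architecture design = 12
ES_API spec = max(EF_Requirements=6, EF_Architecture design=12) = 12; EF_API spec = 12+7 = 19
ES_Backend dev = 12; EF_Backend dev = 12+11 = 23
ES_Frontend dev = max(EF_Architecture design=12, EF_API spec=19) = 19; EF_Frontend dev = 19+9 = 28
ES_Database migration = max(EF_Requirements=6, EF_API spec=19) = 19; EF_Database migration = 19+13 = 32
ES_Unit tests = 12; EF_Unit tests = 12+3 = 15
ES_Integration tests = max(EF_Backend dev=23, EF_Frontend dev=28, EF_Database migration=32, EF_Unit tests=15) = 32; EF_Integration tests = 32+5 = 37
Expected project duration μ = 37 days. Critical path: Architecture design → API spec → Database migration → Integration tests.

Variances on critical path: σ²_Architecture design=4.000, σ²_API spec=7.111, σ²_Database migration=0.444, σ²_Integration tests=1.778.
Largest is σ²_API spec = 7.111.

API spec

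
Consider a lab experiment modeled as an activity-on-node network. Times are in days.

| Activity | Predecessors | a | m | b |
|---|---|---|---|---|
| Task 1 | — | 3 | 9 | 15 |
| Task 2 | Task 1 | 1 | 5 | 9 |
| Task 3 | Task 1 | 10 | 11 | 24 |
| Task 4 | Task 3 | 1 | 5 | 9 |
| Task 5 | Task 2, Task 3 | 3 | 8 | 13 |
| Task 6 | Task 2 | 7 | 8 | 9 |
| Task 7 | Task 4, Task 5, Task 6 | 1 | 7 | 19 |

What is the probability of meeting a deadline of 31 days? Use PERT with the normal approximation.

te_Task 1 = (3 + 4·9 + 15)/6 = 54/6 = 9; σ²_Task 1 = ((15−3)/6)² = 4.000
te_Task 2 = (1 + 4·5 + 9)/6 = 30/6 = 5; σ²_Task 2 = ((9−1)/6)² = 1.778
te_Task 3 = (10 + 4·11 + 24)/6 = 78/6 = 13; σ²_Task 3 = ((24−10)/6)² = 5.444
te_Task 4 = (1 + 4·5 + 9)/6 = 30/6 = 5; σ²_Task 4 = ((9−1)/6)² = 1.778
te_Task 5 = (3 + 4·8 + 13)/6 = 48/6 = 8; σ²_Task 5 = ((13−3)/6)² = 2.778
te_Task 6 = (7 + 4·8 + 9)/6 = 48/6 = 8; σ²_Task 6 = ((9−7)/6)² = 0.111
te_Task 7 = (1 + 4·7 + 19)/6 = 48/6 = 8; σ²_Task 7 = ((19−1)/6)² = 9.000

Forward pass:
ES_Task 1 = 0; EF_Task 1 = 9
ES_Task 2 = 9; EF_Task 2 = 9+5 = 14
ES_Task 3 = 9; EF_Task 3 = 9+13 = 22
ES_Task 4 = 22; EF_Task 4 = 22+5 = 27
ES_Task 5 = max(EF_Task 2=14, EF_Task 3=22) = 22; EF_Task 5 = 22+8 = 30
ES_Task 6 = 14; EF_Task 6 = 14+8 = 22
ES_Task 7 = max(EF_Task 4=27, EF_Task 5=30, EF_Task 6=22) = 30; EF_Task 7 = 30+8 = 38
Expected project duration μ = 38 days. Critical path: Task 1 → Task 3 → Task 5 → Task 7.

Variance along critical path = 4.000 + 5.444 + 2.778 + 9.000 = 21.222; σ = √21.222 = 4.607 days.
Z = (31 − 38) / 4.607 = -1.520
P(T ≤ 31) = Φ(-1.520) ≈ 0.064

0.064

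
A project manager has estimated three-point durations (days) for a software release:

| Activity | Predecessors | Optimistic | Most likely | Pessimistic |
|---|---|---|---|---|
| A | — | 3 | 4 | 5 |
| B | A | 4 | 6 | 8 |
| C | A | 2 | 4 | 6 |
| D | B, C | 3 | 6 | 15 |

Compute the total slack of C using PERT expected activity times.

te_A = (3 + 4·4 + 5)/6 = 24/6 = 4
te_B = (4 + 4·6 + 8)/6 = 36/6 = 6
te_C = (2 + 4·4 + 6)/6 = 24/6 = 4
te_D = (3 + 4·6 + 15)/6 = 42/6 = 7

Forward pass:
ES_A = 0; EF_A = 4
ES_B = 4; EF_B = 4+6 = 10
ES_C = 4; EF_C = 4+4 = 8
ES_D = max(EF_B=10, EF_C=8) = 10; EF_D = 10+7 = 17
Expected project duration μ = 17 days. Critical path: A → B → D.

Backward pass:
LF_D = 17; LS_D = 17−7 = 10
LF_C = LS_D = 10; LS_C = 10−4 = 6
LF_B = LS_D = 10; LS_B = 10−6 = 4
LF_A = min(LS_B=4, LS_C=6) = 4; LS_A = 4−4 = 0
Slack_C = LS_C − ES_C = 6 − 4 = 2

2 days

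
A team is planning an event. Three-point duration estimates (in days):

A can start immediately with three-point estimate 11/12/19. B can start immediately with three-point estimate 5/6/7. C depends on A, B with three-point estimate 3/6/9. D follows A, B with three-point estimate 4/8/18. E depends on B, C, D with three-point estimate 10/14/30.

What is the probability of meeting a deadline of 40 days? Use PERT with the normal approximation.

te_A = (11 + 4·12 + 19)/6 = 78/6 = 13; σ²_A = ((19−11)/6)² = 1.778
te_B = (5 + 4·6 + 7)/6 = 36/6 = 6; σ²_B = ((7−5)/6)² = 0.111
te_C = (3 + 4·6 + 9)/6 = 36/6 = 6; σ²_C = ((9−3)/6)² = 1.000
te_D = (4 + 4·8 + 18)/6 = 54/6 = 9; σ²_D = ((18−4)/6)² = 5.444
te_E = (10 + 4·14 + 30)/6 = 96/6 = 16; σ²_E = ((30−10)/6)² = 11.111

Forward pass:
ES_A = 0; EF_A = 13
ES_B = 0; EF_B = 6
ES_C = max(EF_A=13, EF_B=6) = 13; EF_C = 13+6 = 19
ES_D = max(EF_A=13, EF_B=6) = 13; EF_D = 13+9 = 22
ES_E = max(EF_B=6, EF_C=19, EF_D=22) = 22; EF_E = 22+16 = 38
Expected project duration μ = 38 days. Critical path: A → D → E.

Variance along critical path = 1.778 + 5.444 + 11.111 = 18.333; σ = √18.333 = 4.282 days.
Z = (40 − 38) / 4.282 = 0.467
P(T ≤ 40) = Φ(0.467) ≈ 0.680

0.680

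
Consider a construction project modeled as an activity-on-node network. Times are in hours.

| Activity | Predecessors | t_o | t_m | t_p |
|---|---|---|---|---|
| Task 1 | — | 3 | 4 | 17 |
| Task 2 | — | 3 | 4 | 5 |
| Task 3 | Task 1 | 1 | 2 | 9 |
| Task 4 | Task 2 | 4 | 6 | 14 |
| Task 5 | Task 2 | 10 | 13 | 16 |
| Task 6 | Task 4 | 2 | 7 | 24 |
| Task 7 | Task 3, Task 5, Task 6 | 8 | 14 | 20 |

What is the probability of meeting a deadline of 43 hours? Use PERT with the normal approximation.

0.977

te_Task 1 = (3 + 4·4 + 17)/6 = 36/6 = 6; σ²_Task 1 = ((17−3)/6)² = 5.444
te_Task 2 = (3 + 4·4 + 5)/6 = 24/6 = 4; σ²_Task 2 = ((5−3)/6)² = 0.111
te_Task 3 = (1 + 4·2 + 9)/6 = 18/6 = 3; σ²_Task 3 = ((9−1)/6)² = 1.778
te_Task 4 = (4 + 4·6 + 14)/6 = 42/6 = 7; σ²_Task 4 = ((14−4)/6)² = 2.778
te_Task 5 = (10 + 4·13 + 16)/6 = 78/6 = 13; σ²_Task 5 = ((16−10)/6)² = 1.000
te_Task 6 = (2 + 4·7 + 24)/6 = 54/6 = 9; σ²_Task 6 = ((24−2)/6)² = 13.444
te_Task 7 = (8 + 4·14 + 20)/6 = 84/6 = 14; σ²_Task 7 = ((20−8)/6)² = 4.000

Forward pass:
ES_Task 1 = 0; EF_Task 1 = 6
ES_Task 2 = 0; EF_Task 2 = 4
ES_Task 3 = 6; EF_Task 3 = 6+3 = 9
ES_Task 4 = 4; EF_Task 4 = 4+7 = 11
ES_Task 5 = 4; EF_Task 5 = 4+13 = 17
ES_Task 6 = 11; EF_Task 6 = 11+9 = 20
ES_Task 7 = max(EF_Task 3=9, EF_Task 5=17, EF_Task 6=20) = 20; EF_Task 7 = 20+14 = 34
Expected project duration μ = 34 hours. Critical path: Task 2 → Task 4 → Task 6 → Task 7.

Variance along critical path = 0.111 + 2.778 + 13.444 + 4.000 = 20.333; σ = √20.333 = 4.509 hours.
Z = (43 − 34) / 4.509 = 1.996
P(T ≤ 43) = Φ(1.996) ≈ 0.977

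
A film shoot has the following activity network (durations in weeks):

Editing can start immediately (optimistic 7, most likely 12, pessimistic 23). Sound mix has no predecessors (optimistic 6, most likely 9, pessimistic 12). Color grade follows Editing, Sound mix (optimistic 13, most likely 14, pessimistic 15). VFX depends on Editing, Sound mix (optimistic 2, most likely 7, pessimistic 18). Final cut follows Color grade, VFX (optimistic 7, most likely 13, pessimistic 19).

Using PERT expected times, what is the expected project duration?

40 weeks

te_Editing = (7 + 4·12 + 23)/6 = 78/6 = 13
te_Sound mix = (6 + 4·9 + 12)/6 = 54/6 = 9
te_Color grade = (13 + 4·14 + 15)/6 = 84/6 = 14
te_VFX = (2 + 4·7 + 18)/6 = 48/6 = 8
te_Final cut = (7 + 4·13 + 19)/6 = 78/6 = 13

Forward pass:
ES_Editing = 0; EF_Editing = 13
ES_Sound mix = 0; EF_Sound mix = 9
ES_Color grade = max(EF_Editing=13, EF_Sound mix=9) = 13; EF_Color grade = 13+14 = 27
ES_VFX = max(EF_Editing=13, EF_Sound mix=9) = 13; EF_VFX = 13+8 = 21
ES_Final cut = max(EF_Color grade=27, EF_VFX=21) = 27; EF_Final cut = 27+13 = 40
Expected project duration μ = 40 weeks. Critical path: Editing → Color grade → Final cut.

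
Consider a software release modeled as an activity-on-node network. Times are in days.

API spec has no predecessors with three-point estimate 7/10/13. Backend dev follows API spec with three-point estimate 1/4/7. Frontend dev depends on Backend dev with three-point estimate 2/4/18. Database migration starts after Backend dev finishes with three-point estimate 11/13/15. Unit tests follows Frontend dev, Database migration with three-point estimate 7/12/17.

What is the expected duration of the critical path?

te_API spec = (7 + 4·10 + 13)/6 = 60/6 = 10
te_Backend dev = (1 + 4·4 + 7)/6 = 24/6 = 4
te_Frontend dev = (2 + 4·4 + 18)/6 = 36/6 = 6
te_Database migration = (11 + 4·13 + 15)/6 = 78/6 = 13
te_Unit tests = (7 + 4·12 + 17)/6 = 72/6 = 12

Forward pass:
ES_API spec = 0; EF_API spec = 10
ES_Backend dev = 10; EF_Backend dev = 10+4 = 14
ES_Frontend dev = 14; EF_Frontend dev = 14+6 = 20
ES_Database migration = 14; EF_Database migration = 14+13 = 27
ES_Unit tests = max(EF_Frontend dev=20, EF_Database migration=27) = 27; EF_Unit tests = 27+12 = 39
Expected project duration μ = 39 days. Critical path: API spec → Backend dev → Database migration → Unit tests.

39 days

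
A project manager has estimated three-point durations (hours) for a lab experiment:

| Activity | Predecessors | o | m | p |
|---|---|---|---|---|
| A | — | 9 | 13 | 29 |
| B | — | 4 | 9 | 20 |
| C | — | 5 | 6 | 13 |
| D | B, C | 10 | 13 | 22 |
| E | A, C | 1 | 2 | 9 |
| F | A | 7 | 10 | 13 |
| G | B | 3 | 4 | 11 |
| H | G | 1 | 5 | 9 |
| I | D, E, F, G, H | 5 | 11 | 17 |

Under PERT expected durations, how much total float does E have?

te_A = (9 + 4·13 + 29)/6 = 90/6 = 15
te_B = (4 + 4·9 + 20)/6 = 60/6 = 10
te_C = (5 + 4·6 + 13)/6 = 42/6 = 7
te_D = (10 + 4·13 + 22)/6 = 84/6 = 14
te_E = (1 + 4·2 + 9)/6 = 18/6 = 3
te_F = (7 + 4·10 + 13)/6 = 60/6 = 10
te_G = (3 + 4·4 + 11)/6 = 30/6 = 5
te_H = (1 + 4·5 + 9)/6 = 30/6 = 5
te_I = (5 + 4·11 + 17)/6 = 66/6 = 11

Forward pass:
ES_A = 0; EF_A = 15
ES_B = 0; EF_B = 10
ES_C = 0; EF_C = 7
ES_D = max(EF_B=10, EF_C=7) = 10; EF_D = 10+14 = 24
ES_E = max(EF_A=15, EF_C=7) = 15; EF_E = 15+3 = 18
ES_F = 15; EF_F = 15+10 = 25
ES_G = 10; EF_G = 10+5 = 15
ES_H = 15; EF_H = 15+5 = 20
ES_I = max(EF_D=24, EF_E=18, EF_F=25, EF_G=15, EF_H=20) = 25; EF_I = 25+11 = 36
Expected project duration μ = 36 hours. Critical path: A → F → I.

Backward pass:
LF_I = 36; LS_I = 36−11 = 25
LF_H = LS_I = 25; LS_H = 25−5 = 20
LF_G = min(LS_H=20, LS_I=25) = 20; LS_G = 20−5 = 15
LF_F = LS_I = 25; LS_F = 25−10 = 15
LF_E = LS_I = 25; LS_E = 25−3 = 22
LF_D = LS_I = 25; LS_D = 25−14 = 11
LF_C = min(LS_D=11, LS_E=22) = 11; LS_C = 11−7 = 4
LF_B = min(LS_D=11, LS_G=15) = 11; LS_B = 11−10 = 1
LF_A = min(LS_E=22, LS_F=15) = 15; LS_A = 15−15 = 0
Slack_E = LS_E − ES_E = 22 − 15 = 7

7 hours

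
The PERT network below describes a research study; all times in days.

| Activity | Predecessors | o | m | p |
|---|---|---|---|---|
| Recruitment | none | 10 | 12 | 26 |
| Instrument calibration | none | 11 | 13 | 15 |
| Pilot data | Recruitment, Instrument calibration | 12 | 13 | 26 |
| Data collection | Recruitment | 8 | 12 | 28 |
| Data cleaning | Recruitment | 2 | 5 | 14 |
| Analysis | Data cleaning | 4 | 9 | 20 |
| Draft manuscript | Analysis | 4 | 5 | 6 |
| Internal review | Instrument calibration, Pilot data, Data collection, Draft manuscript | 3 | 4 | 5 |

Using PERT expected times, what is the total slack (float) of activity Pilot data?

te_Recruitment = (10 + 4·12 + 26)/6 = 84/6 = 14
te_Instrument calibration = (11 + 4·13 + 15)/6 = 78/6 = 13
te_Pilot data = (12 + 4·13 + 26)/6 = 90/6 = 15
te_Data collection = (8 + 4·12 + 28)/6 = 84/6 = 14
te_Data cleaning = (2 + 4·5 + 14)/6 = 36/6 = 6
te_Analysis = (4 + 4·9 + 20)/6 = 60/6 = 10
te_Draft manuscript = (4 + 4·5 + 6)/6 = 30/6 = 5
te_Internal review = (3 + 4·4 + 5)/6 = 24/6 = 4

Forward pass:
ES_Recruitment = 0; EF_Recruitment = 14
ES_Instrument calibration = 0; EF_Instrument calibration = 13
ES_Pilot data = max(EF_Recruitment=14, EF_Instrument calibration=13) = 14; EF_Pilot data = 14+15 = 29
ES_Data collection = 14; EF_Data collection = 14+14 = 28
ES_Data cleaning = 14; EF_Data cleaning = 14+6 = 20
ES_Analysis = 20; EF_Analysis = 20+10 = 30
ES_Draft manuscript = 30; EF_Draft manuscript = 30+5 = 35
ES_Internal review = max(EF_Instrument calibration=13, EF_Pilot data=29, EF_Data collection=28, EF_Draft manuscript=35) = 35; EF_Internal review = 35+4 = 39
Expected project duration μ = 39 days. Critical path: Recruitment → Data cleaning → Analysis → Draft manuscript → Internal review.

Backward pass:
LF_Internal review = 39; LS_Internal review = 39−4 = 35
LF_Draft manuscript = LS_Internal review = 35; LS_Draft manuscript = 35−5 = 30
LF_Analysis = LS_Draft manuscript = 30; LS_Analysis = 30−10 = 20
LF_Data cleaning = LS_Analysis = 20; LS_Data cleaning = 20−6 = 14
LF_Data collection = LS_Internal review = 35; LS_Data collection = 35−14 = 21
LF_Pilot data = LS_Internal review = 35; LS_Pilot data = 35−15 = 20
LF_Instrument calibration = min(LS_Pilot data=20, LS_Internal review=35) = 20; LS_Instrument calibration = 20−13 = 7
LF_Recruitment = min(LS_Pilot data=20, LS_Data collection=21, LS_Data cleaning=14) = 14; LS_Recruitment = 14−14 = 0
Slack_Pilot data = LS_Pilot data − ES_Pilot data = 20 − 14 = 6

6 days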